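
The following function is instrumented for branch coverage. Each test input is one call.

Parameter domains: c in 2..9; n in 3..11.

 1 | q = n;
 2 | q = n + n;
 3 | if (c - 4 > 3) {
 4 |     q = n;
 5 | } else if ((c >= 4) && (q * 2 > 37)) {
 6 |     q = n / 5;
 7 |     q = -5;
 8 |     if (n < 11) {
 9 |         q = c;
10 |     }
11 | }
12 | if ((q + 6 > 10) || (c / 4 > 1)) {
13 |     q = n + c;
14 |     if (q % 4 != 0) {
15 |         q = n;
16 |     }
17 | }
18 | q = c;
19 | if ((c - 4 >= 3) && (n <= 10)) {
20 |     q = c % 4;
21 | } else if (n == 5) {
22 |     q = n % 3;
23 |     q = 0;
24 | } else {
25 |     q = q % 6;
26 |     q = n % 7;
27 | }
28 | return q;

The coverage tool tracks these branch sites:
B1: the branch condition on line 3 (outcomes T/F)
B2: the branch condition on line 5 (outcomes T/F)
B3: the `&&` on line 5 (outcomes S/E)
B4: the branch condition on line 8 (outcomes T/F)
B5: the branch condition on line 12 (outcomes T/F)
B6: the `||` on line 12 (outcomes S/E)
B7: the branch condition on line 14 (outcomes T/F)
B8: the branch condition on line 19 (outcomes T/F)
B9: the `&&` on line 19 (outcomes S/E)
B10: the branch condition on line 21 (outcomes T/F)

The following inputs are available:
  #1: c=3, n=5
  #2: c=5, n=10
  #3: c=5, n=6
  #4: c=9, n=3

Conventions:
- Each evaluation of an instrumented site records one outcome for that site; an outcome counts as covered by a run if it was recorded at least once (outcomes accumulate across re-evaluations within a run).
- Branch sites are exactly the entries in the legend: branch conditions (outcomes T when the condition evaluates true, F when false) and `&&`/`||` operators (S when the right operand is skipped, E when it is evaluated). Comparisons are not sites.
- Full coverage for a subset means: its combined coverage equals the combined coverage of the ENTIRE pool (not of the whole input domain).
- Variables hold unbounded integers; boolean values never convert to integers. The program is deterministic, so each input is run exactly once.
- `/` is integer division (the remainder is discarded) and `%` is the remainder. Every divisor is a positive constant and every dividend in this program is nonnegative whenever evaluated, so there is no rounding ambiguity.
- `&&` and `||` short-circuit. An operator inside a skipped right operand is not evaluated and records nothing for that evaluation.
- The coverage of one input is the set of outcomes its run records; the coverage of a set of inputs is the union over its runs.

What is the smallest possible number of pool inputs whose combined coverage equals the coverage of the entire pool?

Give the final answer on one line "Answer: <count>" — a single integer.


run #1 (c=3, n=5) records B1=F, B2=F, B3=S, B5=T, B6=S, B7=F, B8=F, B9=S, B10=T
run #2 (c=5, n=10) records B1=F, B2=T, B3=E, B4=T, B5=T, B6=S, B7=T, B8=F, B9=S, B10=F
run #3 (c=5, n=6) records B1=F, B2=F, B3=E, B5=T, B6=S, B7=T, B8=F, B9=S, B10=F
run #4 (c=9, n=3) records B1=T, B5=T, B6=E, B7=F, B8=T, B9=E
together the pool reaches 18 outcomes: B1=T, B1=F, B2=T, B2=F, B3=S, B3=E, B4=T, B5=T, B6=S, B6=E, B7=T, B7=F, B8=T, B8=F, B9=S, B9=E, B10=T, B10=F
size 1 is not enough: best union over all size-1 subsets is 10/18
size 2 is not enough: best union over all size-2 subsets is 15/18
at size 3, {1, 2, 4} reaches all 18 outcomes; every lexicographically earlier size-3 subset fails
Answer: 3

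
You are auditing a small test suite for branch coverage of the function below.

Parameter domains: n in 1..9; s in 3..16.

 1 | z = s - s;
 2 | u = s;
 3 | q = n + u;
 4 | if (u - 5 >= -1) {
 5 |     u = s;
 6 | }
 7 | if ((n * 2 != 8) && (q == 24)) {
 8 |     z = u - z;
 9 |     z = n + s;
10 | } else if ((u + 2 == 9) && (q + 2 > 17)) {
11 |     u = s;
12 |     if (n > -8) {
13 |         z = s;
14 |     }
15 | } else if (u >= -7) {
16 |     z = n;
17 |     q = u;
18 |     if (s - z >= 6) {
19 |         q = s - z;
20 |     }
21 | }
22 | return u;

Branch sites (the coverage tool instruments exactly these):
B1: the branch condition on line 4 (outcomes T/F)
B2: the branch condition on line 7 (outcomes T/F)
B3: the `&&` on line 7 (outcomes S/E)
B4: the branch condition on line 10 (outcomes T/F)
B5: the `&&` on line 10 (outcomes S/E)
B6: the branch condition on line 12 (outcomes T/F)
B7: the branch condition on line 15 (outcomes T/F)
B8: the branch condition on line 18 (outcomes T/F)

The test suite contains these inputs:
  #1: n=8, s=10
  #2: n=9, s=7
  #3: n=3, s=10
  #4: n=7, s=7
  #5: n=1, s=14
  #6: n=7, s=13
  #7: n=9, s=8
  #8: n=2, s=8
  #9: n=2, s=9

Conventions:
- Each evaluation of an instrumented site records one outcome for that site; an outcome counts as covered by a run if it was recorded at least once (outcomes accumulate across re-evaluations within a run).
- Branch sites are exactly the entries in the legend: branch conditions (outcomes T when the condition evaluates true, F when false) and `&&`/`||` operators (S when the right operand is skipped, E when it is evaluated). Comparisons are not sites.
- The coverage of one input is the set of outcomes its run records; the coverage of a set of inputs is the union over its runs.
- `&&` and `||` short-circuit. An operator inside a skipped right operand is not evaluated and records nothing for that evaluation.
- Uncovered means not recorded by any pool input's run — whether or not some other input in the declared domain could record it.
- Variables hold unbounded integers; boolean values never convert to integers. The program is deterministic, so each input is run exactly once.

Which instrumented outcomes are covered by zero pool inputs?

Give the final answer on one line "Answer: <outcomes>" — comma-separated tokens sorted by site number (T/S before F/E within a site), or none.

input #1, n=8, s=10: events B1->T, B3->E, B2->F, B5->S, B4->F, B7->T, B8->F; outcomes B1=T, B2=F, B3=E, B4=F, B5=S, B7=T, B8=F
input #2, n=9, s=7: events B1->T, B3->E, B2->F, B5->E, B4->T, B6->T; outcomes B1=T, B2=F, B3=E, B4=T, B5=E, B6=T
input #3, n=3, s=10: events B1->T, B3->E, B2->F, B5->S, B4->F, B7->T, B8->T; outcomes B1=T, B2=F, B3=E, B4=F, B5=S, B7=T, B8=T
input #4, n=7, s=7: events B1->T, B3->E, B2->F, B5->E, B4->F, B7->T, B8->F; outcomes B1=T, B2=F, B3=E, B4=F, B5=E, B7=T, B8=F
input #5, n=1, s=14: events B1->T, B3->E, B2->F, B5->S, B4->F, B7->T, B8->T; outcomes B1=T, B2=F, B3=E, B4=F, B5=S, B7=T, B8=T
input #6, n=7, s=13: events B1->T, B3->E, B2->F, B5->S, B4->F, B7->T, B8->T; outcomes B1=T, B2=F, B3=E, B4=F, B5=S, B7=T, B8=T
input #7, n=9, s=8: events B1->T, B3->E, B2->F, B5->S, B4->F, B7->T, B8->F; outcomes B1=T, B2=F, B3=E, B4=F, B5=S, B7=T, B8=F
input #8, n=2, s=8: events B1->T, B3->E, B2->F, B5->S, B4->F, B7->T, B8->T; outcomes B1=T, B2=F, B3=E, B4=F, B5=S, B7=T, B8=T
input #9, n=2, s=9: events B1->T, B3->E, B2->F, B5->S, B4->F, B7->T, B8->T; outcomes B1=T, B2=F, B3=E, B4=F, B5=S, B7=T, B8=T
union over the pool: B1=T, B2=F, B3=E, B4=T, B4=F, B5=S, B5=E, B6=T, B7=T, B8=T, B8=F
uncovered (5 of 16): B1=F, B2=T, B3=S, B6=F, B7=F

Answer: B1=F, B2=T, B3=S, B6=F, B7=F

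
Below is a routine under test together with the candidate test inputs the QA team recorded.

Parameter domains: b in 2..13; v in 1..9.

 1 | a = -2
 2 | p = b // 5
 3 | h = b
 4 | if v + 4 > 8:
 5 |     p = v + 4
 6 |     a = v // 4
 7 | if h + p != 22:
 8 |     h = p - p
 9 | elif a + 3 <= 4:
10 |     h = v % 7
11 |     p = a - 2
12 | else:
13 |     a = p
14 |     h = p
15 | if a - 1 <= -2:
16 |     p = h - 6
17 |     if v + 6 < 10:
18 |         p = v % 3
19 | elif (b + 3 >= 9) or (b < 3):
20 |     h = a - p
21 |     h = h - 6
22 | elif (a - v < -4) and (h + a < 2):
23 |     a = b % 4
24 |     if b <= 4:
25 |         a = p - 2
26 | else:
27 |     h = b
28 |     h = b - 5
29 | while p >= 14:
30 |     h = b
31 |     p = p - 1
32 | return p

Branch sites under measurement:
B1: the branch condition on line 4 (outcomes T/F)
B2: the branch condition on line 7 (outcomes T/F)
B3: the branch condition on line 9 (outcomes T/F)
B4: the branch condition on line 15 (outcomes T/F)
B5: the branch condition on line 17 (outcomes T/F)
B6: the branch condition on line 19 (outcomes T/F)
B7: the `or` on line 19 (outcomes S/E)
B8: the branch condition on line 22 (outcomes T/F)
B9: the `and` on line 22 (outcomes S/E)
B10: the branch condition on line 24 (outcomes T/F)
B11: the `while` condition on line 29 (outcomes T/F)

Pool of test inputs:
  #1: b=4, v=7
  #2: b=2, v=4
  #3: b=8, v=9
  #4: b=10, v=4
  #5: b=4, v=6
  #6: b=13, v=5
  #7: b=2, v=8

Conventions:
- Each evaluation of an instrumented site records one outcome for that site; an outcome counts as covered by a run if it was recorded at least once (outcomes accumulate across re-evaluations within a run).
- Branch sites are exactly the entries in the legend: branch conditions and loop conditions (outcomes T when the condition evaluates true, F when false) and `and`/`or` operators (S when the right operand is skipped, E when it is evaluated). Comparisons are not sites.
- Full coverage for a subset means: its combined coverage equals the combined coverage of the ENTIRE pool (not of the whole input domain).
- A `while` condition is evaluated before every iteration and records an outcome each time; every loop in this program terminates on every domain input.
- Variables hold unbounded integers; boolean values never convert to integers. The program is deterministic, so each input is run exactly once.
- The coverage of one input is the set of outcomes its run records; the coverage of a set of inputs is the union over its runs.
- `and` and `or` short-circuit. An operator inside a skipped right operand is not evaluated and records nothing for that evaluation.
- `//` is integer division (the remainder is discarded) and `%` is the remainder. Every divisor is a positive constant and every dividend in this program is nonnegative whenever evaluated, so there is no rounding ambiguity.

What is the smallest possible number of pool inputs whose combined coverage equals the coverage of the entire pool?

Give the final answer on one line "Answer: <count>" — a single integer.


run #1 (b=4, v=7) runs B1->T, B2->T, B4->F, B7->E, B6->F, B9->E, B8->T, B10->T, B11->F; records B1=T, B2=T, B4=F, B6=F, B7=E, B8=T, B9=E, B10=T, B11=F
run #2 (b=2, v=4) runs B1->F, B2->T, B4->T, B5->F, B11->F; records B1=F, B2=T, B4=T, B5=F, B11=F
run #3 (b=8, v=9) runs B1->T, B2->T, B4->F, B7->S, B6->T, B11->F; records B1=T, B2=T, B4=F, B6=T, B7=S, B11=F
run #4 (b=10, v=4) runs B1->F, B2->T, B4->T, B5->F, B11->F; records B1=F, B2=T, B4=T, B5=F, B11=F
run #5 (b=4, v=6) runs B1->T, B2->T, B4->F, B7->E, B6->F, B9->E, B8->T, B10->T, B11->F; records B1=T, B2=T, B4=F, B6=F, B7=E, B8=T, B9=E, B10=T, B11=F
run #6 (b=13, v=5) runs B1->T, B2->F, B3->T, B4->F, B7->S, B6->T, B11->F; records B1=T, B2=F, B3=T, B4=F, B6=T, B7=S, B11=F
run #7 (b=2, v=8) runs B1->T, B2->T, B4->F, B7->E, B6->T, B11->F; records B1=T, B2=T, B4=F, B6=T, B7=E, B11=F
together the pool reaches 16 outcomes: B1=T, B1=F, B2=T, B2=F, B3=T, B4=T, B4=F, B5=F, B6=T, B6=F, B7=S, B7=E, B8=T, B9=E, B10=T, B11=F
size 1 is not enough: best union over all size-1 subsets is 9/16
size 2 is not enough: best union over all size-2 subsets is 13/16
the canonical winner is {1, 2, 6}: size 3, full 16-outcome coverage, earliest index list among size-3 covers
Answer: 3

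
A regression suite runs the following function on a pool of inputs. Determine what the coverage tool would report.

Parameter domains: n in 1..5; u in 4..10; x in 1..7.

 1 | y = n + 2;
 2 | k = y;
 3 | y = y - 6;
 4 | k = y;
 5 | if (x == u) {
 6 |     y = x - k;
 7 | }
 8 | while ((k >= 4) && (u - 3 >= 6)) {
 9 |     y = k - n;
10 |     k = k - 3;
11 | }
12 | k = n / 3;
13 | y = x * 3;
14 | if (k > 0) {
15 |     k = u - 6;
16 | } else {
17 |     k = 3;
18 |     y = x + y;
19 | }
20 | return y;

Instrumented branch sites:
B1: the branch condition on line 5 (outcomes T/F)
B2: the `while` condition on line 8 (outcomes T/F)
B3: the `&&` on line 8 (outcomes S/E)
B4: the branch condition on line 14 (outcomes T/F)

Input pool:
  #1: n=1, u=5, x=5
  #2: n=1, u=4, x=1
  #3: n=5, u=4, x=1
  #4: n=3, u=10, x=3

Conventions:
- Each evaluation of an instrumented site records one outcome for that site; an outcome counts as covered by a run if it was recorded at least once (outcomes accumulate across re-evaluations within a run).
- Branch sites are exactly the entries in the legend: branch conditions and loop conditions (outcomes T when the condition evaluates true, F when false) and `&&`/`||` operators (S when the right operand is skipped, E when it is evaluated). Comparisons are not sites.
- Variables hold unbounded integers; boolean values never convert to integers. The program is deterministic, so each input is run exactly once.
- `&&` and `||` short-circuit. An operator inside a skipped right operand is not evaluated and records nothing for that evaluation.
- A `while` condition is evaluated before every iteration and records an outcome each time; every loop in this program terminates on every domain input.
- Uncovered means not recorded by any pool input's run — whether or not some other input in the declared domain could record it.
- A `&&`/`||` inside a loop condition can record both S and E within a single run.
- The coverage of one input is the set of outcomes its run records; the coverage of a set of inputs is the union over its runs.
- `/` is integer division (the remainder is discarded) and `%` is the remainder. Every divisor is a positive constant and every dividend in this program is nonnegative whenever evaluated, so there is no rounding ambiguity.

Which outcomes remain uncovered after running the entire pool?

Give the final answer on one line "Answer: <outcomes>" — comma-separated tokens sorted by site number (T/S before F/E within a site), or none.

input #1 (n=1, u=5, x=5): events B1->T, B3->S, B2->F, B4->F; covers B1=T, B2=F, B3=S, B4=F
input #2 (n=1, u=4, x=1): events B1->F, B3->S, B2->F, B4->F; covers B1=F, B2=F, B3=S, B4=F
input #3 (n=5, u=4, x=1): events B1->F, B3->S, B2->F, B4->T; covers B1=F, B2=F, B3=S, B4=T
input #4 (n=3, u=10, x=3): events B1->F, B3->S, B2->F, B4->T; covers B1=F, B2=F, B3=S, B4=T
union over the pool: B1=T, B1=F, B2=F, B3=S, B4=T, B4=F
uncovered (2 of 8): B2=T, B3=E

Answer: B2=T, B3=E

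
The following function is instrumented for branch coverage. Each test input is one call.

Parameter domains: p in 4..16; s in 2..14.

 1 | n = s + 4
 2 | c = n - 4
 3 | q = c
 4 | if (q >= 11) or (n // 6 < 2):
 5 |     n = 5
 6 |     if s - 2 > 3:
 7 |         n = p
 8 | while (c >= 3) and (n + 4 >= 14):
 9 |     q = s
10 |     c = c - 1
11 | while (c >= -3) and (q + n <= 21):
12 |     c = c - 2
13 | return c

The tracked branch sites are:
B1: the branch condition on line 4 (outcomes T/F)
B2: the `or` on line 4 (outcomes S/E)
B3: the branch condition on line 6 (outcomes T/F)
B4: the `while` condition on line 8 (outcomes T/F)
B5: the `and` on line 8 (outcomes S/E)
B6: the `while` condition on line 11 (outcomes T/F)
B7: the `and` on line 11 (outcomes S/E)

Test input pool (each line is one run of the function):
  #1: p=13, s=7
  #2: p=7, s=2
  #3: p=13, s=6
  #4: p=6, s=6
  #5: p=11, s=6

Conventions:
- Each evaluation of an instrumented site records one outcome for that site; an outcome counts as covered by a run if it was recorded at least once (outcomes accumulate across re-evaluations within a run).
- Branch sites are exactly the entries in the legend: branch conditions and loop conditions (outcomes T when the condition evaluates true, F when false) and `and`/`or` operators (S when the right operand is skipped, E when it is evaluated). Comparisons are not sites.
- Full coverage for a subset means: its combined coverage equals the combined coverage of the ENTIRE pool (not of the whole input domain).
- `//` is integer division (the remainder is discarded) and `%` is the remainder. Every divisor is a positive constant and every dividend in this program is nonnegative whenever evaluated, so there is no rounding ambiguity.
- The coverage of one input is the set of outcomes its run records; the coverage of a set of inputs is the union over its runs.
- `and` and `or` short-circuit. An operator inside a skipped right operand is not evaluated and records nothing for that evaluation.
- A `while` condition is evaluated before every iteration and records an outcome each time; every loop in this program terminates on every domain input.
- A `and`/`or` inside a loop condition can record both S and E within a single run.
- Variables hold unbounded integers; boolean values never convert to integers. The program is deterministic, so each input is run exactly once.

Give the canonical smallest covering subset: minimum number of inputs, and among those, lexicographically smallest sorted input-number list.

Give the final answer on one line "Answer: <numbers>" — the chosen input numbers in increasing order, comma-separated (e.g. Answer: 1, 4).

run #1 (p=13, s=7) runs B2->E, B1->T, B3->T, B5->E, B4->T, B5->E, B4->T, B5->E, B4->T, B5->E, B4->T, B5->E, B4->T, B5->S, ...; records B1=T, B2=E, B3=T, B4=T, B4=F, B5=S, B5=E, B6=T, B6=F, B7=S, B7=E
run #2 (p=7, s=2) runs B2->E, B1->T, B3->F, B5->S, B4->F, B7->E, B6->T, B7->E, B6->T, B7->E, B6->T, B7->S, B6->F; records B1=T, B2=E, B3=F, B4=F, B5=S, B6=T, B6=F, B7=S, B7=E
run #3 (p=13, s=6) runs B2->E, B1->T, B3->T, B5->E, B4->T, B5->E, B4->T, B5->E, B4->T, B5->E, B4->T, B5->S, B4->F, B7->E, ...; records B1=T, B2=E, B3=T, B4=T, B4=F, B5=S, B5=E, B6=T, B6=F, B7=S, B7=E
run #4 (p=6, s=6) runs B2->E, B1->T, B3->T, B5->E, B4->F, B7->E, B6->T, B7->E, B6->T, B7->E, B6->T, B7->E, B6->T, B7->E, ...; records B1=T, B2=E, B3=T, B4=F, B5=E, B6=T, B6=F, B7=S, B7=E
run #5 (p=11, s=6) runs B2->E, B1->T, B3->T, B5->E, B4->T, B5->E, B4->T, B5->E, B4->T, B5->E, B4->T, B5->S, B4->F, B7->E, ...; records B1=T, B2=E, B3=T, B4=T, B4=F, B5=S, B5=E, B6=T, B6=F, B7=S, B7=E
pool-wide coverage (12 outcomes): B1=T, B2=E, B3=T, B3=F, B4=T, B4=F, B5=S, B5=E, B6=T, B6=F, B7=S, B7=E
every size-1 subset falls short of the 12 outcomes (best: 11/12)
at size 2, {1, 2} reaches all 12 outcomes; every lexicographically earlier size-2 subset fails

Answer: 1, 2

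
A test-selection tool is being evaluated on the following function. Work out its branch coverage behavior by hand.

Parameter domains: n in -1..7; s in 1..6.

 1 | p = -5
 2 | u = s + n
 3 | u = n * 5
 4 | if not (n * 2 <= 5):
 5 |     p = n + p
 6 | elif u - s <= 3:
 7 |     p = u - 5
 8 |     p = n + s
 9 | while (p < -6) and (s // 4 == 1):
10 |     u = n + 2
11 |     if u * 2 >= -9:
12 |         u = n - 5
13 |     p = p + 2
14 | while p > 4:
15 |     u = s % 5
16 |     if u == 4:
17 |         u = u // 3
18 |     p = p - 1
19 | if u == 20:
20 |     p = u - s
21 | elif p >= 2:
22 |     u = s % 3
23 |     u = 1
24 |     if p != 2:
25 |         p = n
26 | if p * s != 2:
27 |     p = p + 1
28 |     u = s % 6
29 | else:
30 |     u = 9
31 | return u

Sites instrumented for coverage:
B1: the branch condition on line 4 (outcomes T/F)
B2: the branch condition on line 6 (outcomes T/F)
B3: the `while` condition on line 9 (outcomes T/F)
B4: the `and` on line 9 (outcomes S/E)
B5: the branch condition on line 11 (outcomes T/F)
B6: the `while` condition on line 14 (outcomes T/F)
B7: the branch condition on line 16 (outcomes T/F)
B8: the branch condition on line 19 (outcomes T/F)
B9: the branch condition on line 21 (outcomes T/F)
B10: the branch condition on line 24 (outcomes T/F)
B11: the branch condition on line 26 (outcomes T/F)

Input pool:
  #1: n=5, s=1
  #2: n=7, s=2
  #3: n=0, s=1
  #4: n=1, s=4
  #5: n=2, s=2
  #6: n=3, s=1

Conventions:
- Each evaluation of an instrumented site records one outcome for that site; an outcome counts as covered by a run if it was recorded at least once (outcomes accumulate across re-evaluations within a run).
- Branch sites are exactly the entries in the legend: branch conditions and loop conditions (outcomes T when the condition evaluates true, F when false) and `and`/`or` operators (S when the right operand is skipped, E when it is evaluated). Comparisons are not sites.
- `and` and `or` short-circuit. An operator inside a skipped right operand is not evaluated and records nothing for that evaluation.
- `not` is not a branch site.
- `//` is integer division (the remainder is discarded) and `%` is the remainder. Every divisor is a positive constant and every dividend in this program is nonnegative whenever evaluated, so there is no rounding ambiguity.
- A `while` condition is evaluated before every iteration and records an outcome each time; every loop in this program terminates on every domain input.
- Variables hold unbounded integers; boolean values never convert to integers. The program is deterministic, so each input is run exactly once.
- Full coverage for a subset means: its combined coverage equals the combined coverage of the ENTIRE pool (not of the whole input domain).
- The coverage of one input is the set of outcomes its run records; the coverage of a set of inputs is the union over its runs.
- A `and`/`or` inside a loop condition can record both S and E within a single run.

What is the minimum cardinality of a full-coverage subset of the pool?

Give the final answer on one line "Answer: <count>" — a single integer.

run #1 (n=5, s=1) runs B1->T, B4->S, B3->F, B6->F, B8->F, B9->F, B11->T; records B1=T, B3=F, B4=S, B6=F, B8=F, B9=F, B11=T
run #2 (n=7, s=2) runs B1->T, B4->S, B3->F, B6->F, B8->F, B9->T, B10->F, B11->T; records B1=T, B3=F, B4=S, B6=F, B8=F, B9=T, B10=F, B11=T
run #3 (n=0, s=1) runs B1->F, B2->T, B4->S, B3->F, B6->F, B8->F, B9->F, B11->T; records B1=F, B2=T, B3=F, B4=S, B6=F, B8=F, B9=F, B11=T
run #4 (n=1, s=4) runs B1->F, B2->T, B4->S, B3->F, B6->T, B7->T, B6->F, B8->F, B9->T, B10->T, B11->T; records B1=F, B2=T, B3=F, B4=S, B6=T, B6=F, B7=T, B8=F, B9=T, B10=T, B11=T
run #5 (n=2, s=2) runs B1->F, B2->F, B4->S, B3->F, B6->F, B8->F, B9->F, B11->T; records B1=F, B2=F, B3=F, B4=S, B6=F, B8=F, B9=F, B11=T
run #6 (n=3, s=1) runs B1->T, B4->S, B3->F, B6->F, B8->F, B9->F, B11->T; records B1=T, B3=F, B4=S, B6=F, B8=F, B9=F, B11=T
union over all inputs: B1=T, B1=F, B2=T, B2=F, B3=F, B4=S, B6=T, B6=F, B7=T, B8=F, B9=T, B9=F, B10=T, B10=F, B11=T (15 outcomes)
checked all size-1 subsets: none covers 15 outcomes (max 11/15)
checked all size-2 subsets: none covers 15 outcomes (max 13/15)
the canonical winner is {2, 4, 5}: size 3, full 15-outcome coverage, earliest index list among size-3 covers

Answer: 3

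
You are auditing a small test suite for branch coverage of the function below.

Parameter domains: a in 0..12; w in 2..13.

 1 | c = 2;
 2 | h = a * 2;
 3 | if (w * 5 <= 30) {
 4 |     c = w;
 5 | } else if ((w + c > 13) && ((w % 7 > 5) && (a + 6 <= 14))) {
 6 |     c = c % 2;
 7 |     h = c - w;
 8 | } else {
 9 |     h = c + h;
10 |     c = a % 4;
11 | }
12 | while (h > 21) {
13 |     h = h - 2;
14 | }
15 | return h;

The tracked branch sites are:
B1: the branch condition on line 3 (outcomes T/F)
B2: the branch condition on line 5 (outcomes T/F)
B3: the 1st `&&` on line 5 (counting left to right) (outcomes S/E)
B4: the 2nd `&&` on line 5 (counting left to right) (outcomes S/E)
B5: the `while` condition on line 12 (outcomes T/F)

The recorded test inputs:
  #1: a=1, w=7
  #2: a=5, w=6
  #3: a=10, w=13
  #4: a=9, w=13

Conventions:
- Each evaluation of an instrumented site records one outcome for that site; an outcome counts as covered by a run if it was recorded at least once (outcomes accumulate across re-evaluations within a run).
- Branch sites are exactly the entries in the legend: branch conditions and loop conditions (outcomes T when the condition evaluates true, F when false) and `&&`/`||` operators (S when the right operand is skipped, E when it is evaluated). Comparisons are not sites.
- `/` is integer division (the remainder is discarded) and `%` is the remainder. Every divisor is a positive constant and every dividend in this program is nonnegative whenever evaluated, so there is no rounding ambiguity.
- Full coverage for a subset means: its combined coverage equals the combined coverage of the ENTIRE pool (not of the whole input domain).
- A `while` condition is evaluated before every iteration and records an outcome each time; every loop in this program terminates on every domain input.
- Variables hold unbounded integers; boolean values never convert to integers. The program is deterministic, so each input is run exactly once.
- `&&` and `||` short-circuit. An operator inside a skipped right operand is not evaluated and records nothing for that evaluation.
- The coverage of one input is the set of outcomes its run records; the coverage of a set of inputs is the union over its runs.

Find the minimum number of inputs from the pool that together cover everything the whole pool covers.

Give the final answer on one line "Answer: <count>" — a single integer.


run #1 (a=1, w=7) records B1=F, B2=F, B3=S, B5=F
run #2 (a=5, w=6) records B1=T, B5=F
run #3 (a=10, w=13) records B1=F, B2=F, B3=E, B4=E, B5=T, B5=F
run #4 (a=9, w=13) records B1=F, B2=F, B3=E, B4=E, B5=F
together the pool reaches 8 outcomes: B1=T, B1=F, B2=F, B3=S, B3=E, B4=E, B5=T, B5=F
no size-1 subset reaches all 8 outcomes (best union: 6/8)
no size-2 subset reaches all 8 outcomes (best union: 7/8)
at size 3, {1, 2, 3} reaches all 8 outcomes; every lexicographically earlier size-3 subset fails
Answer: 3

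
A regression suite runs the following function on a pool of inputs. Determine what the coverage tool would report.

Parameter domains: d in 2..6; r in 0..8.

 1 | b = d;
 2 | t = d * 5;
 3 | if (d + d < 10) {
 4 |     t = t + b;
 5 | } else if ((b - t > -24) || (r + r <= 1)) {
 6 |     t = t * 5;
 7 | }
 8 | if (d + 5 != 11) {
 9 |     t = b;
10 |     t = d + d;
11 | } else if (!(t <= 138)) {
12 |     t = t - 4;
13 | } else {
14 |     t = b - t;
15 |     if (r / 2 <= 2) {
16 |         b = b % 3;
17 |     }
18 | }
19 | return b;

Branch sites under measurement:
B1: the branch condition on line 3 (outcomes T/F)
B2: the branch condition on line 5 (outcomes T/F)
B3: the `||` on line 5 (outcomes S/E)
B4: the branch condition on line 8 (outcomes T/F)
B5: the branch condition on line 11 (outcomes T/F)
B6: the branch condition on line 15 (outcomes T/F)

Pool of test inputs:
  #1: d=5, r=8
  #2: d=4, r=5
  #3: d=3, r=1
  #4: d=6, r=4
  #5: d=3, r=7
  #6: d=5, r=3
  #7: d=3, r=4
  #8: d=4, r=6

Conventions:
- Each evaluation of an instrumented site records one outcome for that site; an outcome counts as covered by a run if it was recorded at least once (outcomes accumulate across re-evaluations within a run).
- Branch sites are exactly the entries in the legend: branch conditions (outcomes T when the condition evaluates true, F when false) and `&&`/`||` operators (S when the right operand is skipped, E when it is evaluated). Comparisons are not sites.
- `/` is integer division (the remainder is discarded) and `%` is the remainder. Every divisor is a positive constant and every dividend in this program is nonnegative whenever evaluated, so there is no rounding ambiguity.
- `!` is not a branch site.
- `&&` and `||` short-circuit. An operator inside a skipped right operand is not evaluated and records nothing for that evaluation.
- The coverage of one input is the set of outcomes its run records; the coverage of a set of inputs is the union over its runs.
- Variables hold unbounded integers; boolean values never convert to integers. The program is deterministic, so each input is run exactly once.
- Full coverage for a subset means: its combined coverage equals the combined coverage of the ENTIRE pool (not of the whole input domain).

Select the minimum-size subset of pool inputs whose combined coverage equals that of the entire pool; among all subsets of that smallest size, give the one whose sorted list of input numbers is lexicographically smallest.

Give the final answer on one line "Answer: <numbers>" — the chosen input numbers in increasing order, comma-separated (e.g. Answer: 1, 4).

test 1 (d=5, r=8) fires B1->F, B3->S, B2->T, B4->T; hits B1=F, B2=T, B3=S, B4=T
test 2 (d=4, r=5) fires B1->T, B4->T; hits B1=T, B4=T
test 3 (d=3, r=1) fires B1->T, B4->T; hits B1=T, B4=T
test 4 (d=6, r=4) fires B1->F, B3->E, B2->F, B4->F, B5->F, B6->T; hits B1=F, B2=F, B3=E, B4=F, B5=F, B6=T
test 5 (d=3, r=7) fires B1->T, B4->T; hits B1=T, B4=T
test 6 (d=5, r=3) fires B1->F, B3->S, B2->T, B4->T; hits B1=F, B2=T, B3=S, B4=T
test 7 (d=3, r=4) fires B1->T, B4->T; hits B1=T, B4=T
test 8 (d=4, r=6) fires B1->T, B4->T; hits B1=T, B4=T
together the pool reaches 10 outcomes: B1=T, B1=F, B2=T, B2=F, B3=S, B3=E, B4=T, B4=F, B5=F, B6=T
size 1 is not enough: best union over all size-1 subsets is 6/10
size 2 is not enough: best union over all size-2 subsets is 9/10
at size 3, {1, 2, 4} reaches all 10 outcomes; every lexicographically earlier size-3 subset fails

Answer: 1, 2, 4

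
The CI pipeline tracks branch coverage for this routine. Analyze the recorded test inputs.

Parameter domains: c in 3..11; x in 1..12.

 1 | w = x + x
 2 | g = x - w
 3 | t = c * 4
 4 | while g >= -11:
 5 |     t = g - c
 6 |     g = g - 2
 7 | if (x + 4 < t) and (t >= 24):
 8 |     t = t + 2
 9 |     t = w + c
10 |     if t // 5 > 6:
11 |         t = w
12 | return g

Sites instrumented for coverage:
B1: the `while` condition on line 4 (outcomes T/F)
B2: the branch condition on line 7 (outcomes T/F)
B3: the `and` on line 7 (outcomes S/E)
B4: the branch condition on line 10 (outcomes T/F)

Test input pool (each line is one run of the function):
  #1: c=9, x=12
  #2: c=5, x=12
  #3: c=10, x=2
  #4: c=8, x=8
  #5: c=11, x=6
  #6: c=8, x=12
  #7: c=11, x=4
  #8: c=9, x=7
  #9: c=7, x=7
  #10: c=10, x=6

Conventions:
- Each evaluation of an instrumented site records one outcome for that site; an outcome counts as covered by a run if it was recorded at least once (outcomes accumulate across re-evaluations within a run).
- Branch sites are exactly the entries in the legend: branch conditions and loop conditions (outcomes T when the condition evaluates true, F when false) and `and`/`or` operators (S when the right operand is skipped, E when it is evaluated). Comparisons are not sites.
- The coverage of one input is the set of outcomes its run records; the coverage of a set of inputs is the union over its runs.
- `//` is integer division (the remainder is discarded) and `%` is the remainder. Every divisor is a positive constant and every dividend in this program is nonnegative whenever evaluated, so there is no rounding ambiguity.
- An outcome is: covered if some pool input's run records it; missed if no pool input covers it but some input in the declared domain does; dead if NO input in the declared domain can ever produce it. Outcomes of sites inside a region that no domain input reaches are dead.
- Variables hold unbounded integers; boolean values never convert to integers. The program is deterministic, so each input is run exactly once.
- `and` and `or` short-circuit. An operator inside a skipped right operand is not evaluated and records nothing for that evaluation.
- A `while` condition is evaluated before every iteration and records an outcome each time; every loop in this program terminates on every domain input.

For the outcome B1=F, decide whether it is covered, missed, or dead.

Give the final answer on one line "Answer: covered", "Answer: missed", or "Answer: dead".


B1=F is recorded by pool input(s) 1, 2, 3, 4, 5, 6, 7, 8, 9, 10 -> covered
Answer: covered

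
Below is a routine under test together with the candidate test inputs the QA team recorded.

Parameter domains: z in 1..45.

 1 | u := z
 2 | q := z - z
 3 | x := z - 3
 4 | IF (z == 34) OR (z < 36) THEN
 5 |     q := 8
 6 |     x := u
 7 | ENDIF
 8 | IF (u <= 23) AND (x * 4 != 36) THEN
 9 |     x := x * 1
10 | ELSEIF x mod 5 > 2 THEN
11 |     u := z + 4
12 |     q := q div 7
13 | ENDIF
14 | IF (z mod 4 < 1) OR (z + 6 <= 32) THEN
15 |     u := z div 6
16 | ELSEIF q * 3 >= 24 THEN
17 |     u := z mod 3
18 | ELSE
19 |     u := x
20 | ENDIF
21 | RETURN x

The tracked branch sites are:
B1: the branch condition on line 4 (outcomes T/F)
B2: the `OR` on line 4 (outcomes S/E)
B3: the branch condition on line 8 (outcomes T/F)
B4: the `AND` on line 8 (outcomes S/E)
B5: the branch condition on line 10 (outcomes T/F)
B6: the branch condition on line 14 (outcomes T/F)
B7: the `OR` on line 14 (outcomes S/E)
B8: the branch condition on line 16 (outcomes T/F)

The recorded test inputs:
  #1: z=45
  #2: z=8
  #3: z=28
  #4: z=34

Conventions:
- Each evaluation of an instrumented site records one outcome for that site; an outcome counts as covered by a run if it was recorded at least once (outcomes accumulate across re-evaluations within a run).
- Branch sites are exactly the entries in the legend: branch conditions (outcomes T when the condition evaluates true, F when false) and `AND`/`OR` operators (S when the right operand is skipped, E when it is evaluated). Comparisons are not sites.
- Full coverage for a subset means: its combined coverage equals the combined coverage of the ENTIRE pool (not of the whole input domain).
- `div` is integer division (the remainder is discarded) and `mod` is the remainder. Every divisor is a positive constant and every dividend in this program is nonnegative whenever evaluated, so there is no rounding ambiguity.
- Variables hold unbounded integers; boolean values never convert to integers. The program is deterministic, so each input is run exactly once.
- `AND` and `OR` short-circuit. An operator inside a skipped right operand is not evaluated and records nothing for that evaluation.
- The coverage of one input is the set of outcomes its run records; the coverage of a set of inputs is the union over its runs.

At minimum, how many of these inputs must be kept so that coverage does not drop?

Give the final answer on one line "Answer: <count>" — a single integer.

#1 (z=45) -> B2->E, B1->F, B4->S, B3->F, B5->F, B7->E, B6->F, B8->F; covered: B1=F, B2=E, B3=F, B4=S, B5=F, B6=F, B7=E, B8=F
#2 (z=8) -> B2->E, B1->T, B4->E, B3->T, B7->S, B6->T; covered: B1=T, B2=E, B3=T, B4=E, B6=T, B7=S
#3 (z=28) -> B2->E, B1->T, B4->S, B3->F, B5->T, B7->S, B6->T; covered: B1=T, B2=E, B3=F, B4=S, B5=T, B6=T, B7=S
#4 (z=34) -> B2->S, B1->T, B4->S, B3->F, B5->T, B7->E, B6->F, B8->F; covered: B1=T, B2=S, B3=F, B4=S, B5=T, B6=F, B7=E, B8=F
together the pool reaches 15 outcomes: B1=T, B1=F, B2=S, B2=E, B3=T, B3=F, B4=S, B4=E, B5=T, B5=F, B6=T, B6=F, B7=S, B7=E, B8=F
size 1 is not enough: best union over all size-1 subsets is 8/15
size 2 is not enough: best union over all size-2 subsets is 13/15
size 3: inputs {1, 2, 4} cover all 15 outcomes, and no lexicographically smaller subset of this size does

Answer: 3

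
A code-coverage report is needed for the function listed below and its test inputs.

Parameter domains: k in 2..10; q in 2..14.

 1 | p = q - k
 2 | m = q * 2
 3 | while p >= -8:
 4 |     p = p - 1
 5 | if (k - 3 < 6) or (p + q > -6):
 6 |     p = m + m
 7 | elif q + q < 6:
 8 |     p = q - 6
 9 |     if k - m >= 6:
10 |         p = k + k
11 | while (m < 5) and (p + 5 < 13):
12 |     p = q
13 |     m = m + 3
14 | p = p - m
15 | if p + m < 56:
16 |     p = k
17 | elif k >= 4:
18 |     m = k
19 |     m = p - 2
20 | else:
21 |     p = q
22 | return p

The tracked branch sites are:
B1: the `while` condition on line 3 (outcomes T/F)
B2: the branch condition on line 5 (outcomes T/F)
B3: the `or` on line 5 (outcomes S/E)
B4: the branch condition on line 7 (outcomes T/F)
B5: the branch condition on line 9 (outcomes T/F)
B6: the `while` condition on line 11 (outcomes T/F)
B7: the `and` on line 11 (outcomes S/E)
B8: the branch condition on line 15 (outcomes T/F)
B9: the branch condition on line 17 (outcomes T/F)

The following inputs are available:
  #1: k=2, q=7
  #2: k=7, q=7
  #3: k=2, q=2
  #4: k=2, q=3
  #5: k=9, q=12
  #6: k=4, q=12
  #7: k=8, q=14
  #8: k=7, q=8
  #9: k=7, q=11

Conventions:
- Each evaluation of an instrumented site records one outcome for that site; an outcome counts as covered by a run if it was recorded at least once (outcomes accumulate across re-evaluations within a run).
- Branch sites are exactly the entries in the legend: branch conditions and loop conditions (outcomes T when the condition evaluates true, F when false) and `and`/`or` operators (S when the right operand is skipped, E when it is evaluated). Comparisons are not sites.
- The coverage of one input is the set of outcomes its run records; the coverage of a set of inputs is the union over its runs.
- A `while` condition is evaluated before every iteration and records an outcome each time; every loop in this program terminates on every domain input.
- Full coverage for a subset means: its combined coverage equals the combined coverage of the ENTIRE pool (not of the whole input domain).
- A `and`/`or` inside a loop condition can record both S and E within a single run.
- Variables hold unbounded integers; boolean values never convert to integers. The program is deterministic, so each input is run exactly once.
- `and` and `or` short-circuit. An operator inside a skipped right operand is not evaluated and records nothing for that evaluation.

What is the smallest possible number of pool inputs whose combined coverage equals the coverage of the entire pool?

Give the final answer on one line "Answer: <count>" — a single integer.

run #1 (k=2, q=7) records B1=T, B1=F, B2=T, B3=S, B6=F, B7=S, B8=T
run #2 (k=7, q=7) records B1=T, B1=F, B2=T, B3=S, B6=F, B7=S, B8=T
run #3 (k=2, q=2) records B1=T, B1=F, B2=T, B3=S, B6=F, B7=E, B8=T
run #4 (k=2, q=3) records B1=T, B1=F, B2=T, B3=S, B6=F, B7=S, B8=T
run #5 (k=9, q=12) records B1=T, B1=F, B2=T, B3=E, B6=F, B7=S, B8=T
run #6 (k=4, q=12) records B1=T, B1=F, B2=T, B3=S, B6=F, B7=S, B8=T
run #7 (k=8, q=14) records B1=T, B1=F, B2=T, B3=S, B6=F, B7=S, B8=F, B9=T
run #8 (k=7, q=8) records B1=T, B1=F, B2=T, B3=S, B6=F, B7=S, B8=T
run #9 (k=7, q=11) records B1=T, B1=F, B2=T, B3=S, B6=F, B7=S, B8=T
union over all inputs: B1=T, B1=F, B2=T, B3=S, B3=E, B6=F, B7=S, B7=E, B8=T, B8=F, B9=T (11 outcomes)
size 1 is not enough: best union over all size-1 subsets is 8/11
size 2 is not enough: best union over all size-2 subsets is 10/11
at size 3, {3, 5, 7} reaches all 11 outcomes; every lexicographically earlier size-3 subset fails

Answer: 3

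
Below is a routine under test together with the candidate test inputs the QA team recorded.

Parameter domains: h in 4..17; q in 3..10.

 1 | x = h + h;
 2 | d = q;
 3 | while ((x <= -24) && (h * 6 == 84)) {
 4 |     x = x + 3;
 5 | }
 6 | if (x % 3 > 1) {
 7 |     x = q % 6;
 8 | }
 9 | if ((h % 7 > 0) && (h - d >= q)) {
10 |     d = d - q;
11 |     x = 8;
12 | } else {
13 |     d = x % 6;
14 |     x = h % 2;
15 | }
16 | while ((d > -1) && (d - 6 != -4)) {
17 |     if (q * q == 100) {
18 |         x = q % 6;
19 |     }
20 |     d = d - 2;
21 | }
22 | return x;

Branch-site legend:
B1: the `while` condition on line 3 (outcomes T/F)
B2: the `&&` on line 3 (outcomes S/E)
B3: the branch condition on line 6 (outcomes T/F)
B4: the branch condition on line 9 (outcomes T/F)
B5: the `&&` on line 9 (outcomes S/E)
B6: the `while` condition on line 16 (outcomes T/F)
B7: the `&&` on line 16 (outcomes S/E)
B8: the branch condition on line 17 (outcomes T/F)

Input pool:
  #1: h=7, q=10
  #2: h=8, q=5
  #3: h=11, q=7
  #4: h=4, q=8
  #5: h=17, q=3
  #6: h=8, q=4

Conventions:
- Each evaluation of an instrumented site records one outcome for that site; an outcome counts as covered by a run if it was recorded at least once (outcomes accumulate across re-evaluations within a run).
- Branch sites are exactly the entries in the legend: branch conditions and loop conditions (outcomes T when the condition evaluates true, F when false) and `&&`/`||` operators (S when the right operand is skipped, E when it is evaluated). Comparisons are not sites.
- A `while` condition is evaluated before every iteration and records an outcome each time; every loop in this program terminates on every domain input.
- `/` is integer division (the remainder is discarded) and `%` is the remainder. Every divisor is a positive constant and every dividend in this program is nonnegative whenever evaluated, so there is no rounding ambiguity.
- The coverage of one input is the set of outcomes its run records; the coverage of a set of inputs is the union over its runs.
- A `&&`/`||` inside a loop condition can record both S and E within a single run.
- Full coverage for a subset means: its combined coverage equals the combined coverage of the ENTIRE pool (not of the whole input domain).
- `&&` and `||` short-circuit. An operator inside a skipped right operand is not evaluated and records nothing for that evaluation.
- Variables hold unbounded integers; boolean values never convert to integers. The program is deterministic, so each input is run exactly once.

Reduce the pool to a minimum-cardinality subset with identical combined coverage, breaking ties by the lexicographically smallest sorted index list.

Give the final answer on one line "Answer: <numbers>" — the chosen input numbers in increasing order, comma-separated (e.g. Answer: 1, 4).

input #1 (h=7, q=10): covers B1=F, B2=S, B3=T, B4=F, B5=S, B6=T, B6=F, B7=E, B8=T
input #2 (h=8, q=5): covers B1=F, B2=S, B3=F, B4=F, B5=E, B6=T, B6=F, B7=E, B8=F
input #3 (h=11, q=7): covers B1=F, B2=S, B3=F, B4=F, B5=E, B6=T, B6=F, B7=E, B8=F
input #4 (h=4, q=8): covers B1=F, B2=S, B3=T, B4=F, B5=E, B6=F, B7=E
input #5 (h=17, q=3): covers B1=F, B2=S, B3=F, B4=T, B5=E, B6=T, B6=F, B7=S, B7=E, B8=F
input #6 (h=8, q=4): covers B1=F, B2=S, B3=F, B4=T, B5=E, B6=T, B6=F, B7=S, B7=E, B8=F
pool-wide coverage (14 outcomes): B1=F, B2=S, B3=T, B3=F, B4=T, B4=F, B5=S, B5=E, B6=T, B6=F, B7=S, B7=E, B8=T, B8=F
checked all size-1 subsets: none covers 14 outcomes (max 10/14)
at size 2, {1, 5} reaches all 14 outcomes; every lexicographically earlier size-2 subset fails

Answer: 1, 5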